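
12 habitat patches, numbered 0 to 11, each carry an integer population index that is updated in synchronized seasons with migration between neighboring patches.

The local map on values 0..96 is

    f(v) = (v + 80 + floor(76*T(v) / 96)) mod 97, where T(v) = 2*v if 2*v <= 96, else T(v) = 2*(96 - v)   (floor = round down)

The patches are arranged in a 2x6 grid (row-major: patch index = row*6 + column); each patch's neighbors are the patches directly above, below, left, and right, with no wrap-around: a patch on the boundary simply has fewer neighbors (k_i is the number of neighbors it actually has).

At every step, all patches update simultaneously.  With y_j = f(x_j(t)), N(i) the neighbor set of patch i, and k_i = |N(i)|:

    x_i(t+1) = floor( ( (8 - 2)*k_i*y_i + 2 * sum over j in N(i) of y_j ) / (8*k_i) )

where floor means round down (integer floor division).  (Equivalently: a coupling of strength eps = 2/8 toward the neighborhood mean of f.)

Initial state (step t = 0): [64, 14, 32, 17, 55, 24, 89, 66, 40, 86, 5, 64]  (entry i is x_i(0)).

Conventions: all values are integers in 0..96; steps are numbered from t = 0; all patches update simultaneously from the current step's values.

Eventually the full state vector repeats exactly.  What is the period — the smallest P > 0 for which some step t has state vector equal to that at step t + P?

Answer: 4
Key observation: The state at step 11, [57, 78, 27, 79, 78, 23, 84, 85, 79, 85, 84, 74], reappears at step 15 — and no state repeats earlier — so the cycle the system enters has period 4.

Derivation:
t=0: [64, 14, 32, 17, 55, 24, 89, 66, 40, 86, 5, 64]
t=1: [12, 27, 59, 32, 17, 34, 74, 87, 84, 80, 76, 17]
t=2: [28, 47, 19, 58, 38, 59, 80, 82, 79, 86, 79, 39]
t=3: [53, 19, 32, 19, 68, 22, 83, 80, 82, 78, 86, 73]
t=4: [20, 37, 61, 44, 84, 52, 76, 83, 85, 83, 86, 84]
t=5: [46, 68, 23, 86, 80, 26, 82, 85, 78, 86, 84, 75]
t=6: [25, 82, 53, 80, 84, 59, 76, 86, 84, 84, 86, 85]
t=7: [57, 76, 27, 80, 79, 23, 83, 84, 79, 86, 84, 74]
t=8: [25, 79, 61, 84, 84, 53, 75, 86, 84, 84, 86, 84]
t=9: [57, 77, 23, 79, 79, 26, 84, 85, 78, 85, 84, 75]
t=10: [25, 78, 53, 83, 84, 59, 75, 85, 84, 85, 86, 85]
t=11: [57, 78, 27, 79, 78, 23, 84, 85, 79, 85, 84, 74]
t=12: [24, 78, 61, 84, 84, 54, 75, 85, 84, 85, 86, 84]
t=13: [56, 77, 23, 78, 79, 26, 84, 85, 78, 85, 84, 75]
t=14: [25, 78, 53, 84, 84, 59, 75, 85, 84, 85, 86, 85]
t=15: [57, 78, 27, 79, 78, 23, 84, 85, 79, 85, 84, 74]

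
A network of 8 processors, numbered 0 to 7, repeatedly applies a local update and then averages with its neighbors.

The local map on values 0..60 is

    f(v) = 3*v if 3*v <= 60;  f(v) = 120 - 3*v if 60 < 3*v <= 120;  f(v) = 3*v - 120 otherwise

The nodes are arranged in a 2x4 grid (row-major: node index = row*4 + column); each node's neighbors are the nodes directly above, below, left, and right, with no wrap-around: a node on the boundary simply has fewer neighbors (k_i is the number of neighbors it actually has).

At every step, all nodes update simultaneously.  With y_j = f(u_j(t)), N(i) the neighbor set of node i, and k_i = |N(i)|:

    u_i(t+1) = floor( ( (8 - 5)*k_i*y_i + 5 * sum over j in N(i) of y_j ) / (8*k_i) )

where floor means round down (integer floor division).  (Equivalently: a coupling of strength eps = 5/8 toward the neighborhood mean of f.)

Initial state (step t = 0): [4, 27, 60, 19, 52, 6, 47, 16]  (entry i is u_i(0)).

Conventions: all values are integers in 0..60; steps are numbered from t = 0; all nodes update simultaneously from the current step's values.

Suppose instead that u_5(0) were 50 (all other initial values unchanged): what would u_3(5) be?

Simulating step by step:
t=0: [4, 27, 60, 19, 52, 50, 47, 16]
t=1: [27, 35, 46, 55, 26, 31, 36, 42]
t=2: [32, 23, 21, 24, 36, 24, 15, 20]
t=3: [28, 46, 51, 54, 27, 40, 51, 51]
t=4: [31, 21, 31, 36, 25, 18, 26, 35]
t=5: [42, 43, 33, 17, 42, 50, 35, 22]

Answer: u_3(5) = 17
Key observation: This trace re-runs the system from the modified initial state.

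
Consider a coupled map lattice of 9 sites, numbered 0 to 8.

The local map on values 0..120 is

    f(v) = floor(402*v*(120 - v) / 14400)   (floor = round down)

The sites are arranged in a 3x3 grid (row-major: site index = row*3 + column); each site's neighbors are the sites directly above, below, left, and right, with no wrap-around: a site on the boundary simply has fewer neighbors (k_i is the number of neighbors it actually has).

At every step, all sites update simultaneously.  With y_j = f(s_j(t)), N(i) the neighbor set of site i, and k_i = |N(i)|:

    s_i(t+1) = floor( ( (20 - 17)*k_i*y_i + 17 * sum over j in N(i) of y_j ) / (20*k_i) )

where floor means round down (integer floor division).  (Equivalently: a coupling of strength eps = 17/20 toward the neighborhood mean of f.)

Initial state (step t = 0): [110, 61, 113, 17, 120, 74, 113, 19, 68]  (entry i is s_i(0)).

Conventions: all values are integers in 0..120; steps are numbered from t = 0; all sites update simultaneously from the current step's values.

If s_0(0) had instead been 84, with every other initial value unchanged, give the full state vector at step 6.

Simulating step by step:
t=0: [84, 61, 113, 17, 120, 74, 113, 19, 68]
t=1: [75, 45, 86, 37, 62, 48, 46, 41, 77]
t=2: [90, 92, 92, 94, 92, 91, 88, 94, 92]
t=3: [70, 72, 71, 73, 70, 71, 69, 72, 70]
t=4: [95, 96, 96, 96, 96, 97, 95, 97, 96]
t=5: [64, 64, 63, 65, 63, 63, 63, 64, 62]
t=6: [99, 100, 100, 99, 99, 100, 99, 100, 100]

Answer: [99, 100, 100, 99, 99, 100, 99, 100, 100]
Key observation: This trace re-runs the system from the modified initial state.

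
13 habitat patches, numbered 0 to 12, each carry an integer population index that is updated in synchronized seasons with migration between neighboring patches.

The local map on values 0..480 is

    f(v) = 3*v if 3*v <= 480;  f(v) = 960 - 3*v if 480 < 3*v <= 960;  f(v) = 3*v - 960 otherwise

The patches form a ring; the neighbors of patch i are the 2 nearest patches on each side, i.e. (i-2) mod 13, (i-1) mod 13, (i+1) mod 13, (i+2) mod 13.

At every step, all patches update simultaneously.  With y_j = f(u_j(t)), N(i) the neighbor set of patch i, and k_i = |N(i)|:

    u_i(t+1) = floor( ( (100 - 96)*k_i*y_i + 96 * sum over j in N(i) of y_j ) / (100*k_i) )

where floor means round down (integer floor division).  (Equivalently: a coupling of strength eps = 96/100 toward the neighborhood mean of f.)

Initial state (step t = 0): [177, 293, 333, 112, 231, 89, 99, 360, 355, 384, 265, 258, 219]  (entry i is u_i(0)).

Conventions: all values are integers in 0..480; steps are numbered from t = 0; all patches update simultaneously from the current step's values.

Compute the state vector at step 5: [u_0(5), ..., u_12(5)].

Simulating step by step:
t=0: [177, 293, 333, 112, 231, 89, 99, 360, 355, 384, 265, 258, 219]
t=1: [163, 268, 268, 170, 236, 255, 194, 211, 189, 145, 195, 268, 218]
t=2: [204, 338, 325, 200, 293, 345, 295, 349, 379, 317, 324, 387, 290]
t=3: [100, 197, 202, 68, 129, 147, 103, 84, 51, 114, 114, 118, 151]
t=4: [379, 329, 316, 380, 329, 294, 308, 308, 304, 277, 326, 359, 345]
t=5: [62, 107, 99, 41, 74, 70, 46, 71, 54, 57, 89, 100, 84]

Answer: [62, 107, 99, 41, 74, 70, 46, 71, 54, 57, 89, 100, 84]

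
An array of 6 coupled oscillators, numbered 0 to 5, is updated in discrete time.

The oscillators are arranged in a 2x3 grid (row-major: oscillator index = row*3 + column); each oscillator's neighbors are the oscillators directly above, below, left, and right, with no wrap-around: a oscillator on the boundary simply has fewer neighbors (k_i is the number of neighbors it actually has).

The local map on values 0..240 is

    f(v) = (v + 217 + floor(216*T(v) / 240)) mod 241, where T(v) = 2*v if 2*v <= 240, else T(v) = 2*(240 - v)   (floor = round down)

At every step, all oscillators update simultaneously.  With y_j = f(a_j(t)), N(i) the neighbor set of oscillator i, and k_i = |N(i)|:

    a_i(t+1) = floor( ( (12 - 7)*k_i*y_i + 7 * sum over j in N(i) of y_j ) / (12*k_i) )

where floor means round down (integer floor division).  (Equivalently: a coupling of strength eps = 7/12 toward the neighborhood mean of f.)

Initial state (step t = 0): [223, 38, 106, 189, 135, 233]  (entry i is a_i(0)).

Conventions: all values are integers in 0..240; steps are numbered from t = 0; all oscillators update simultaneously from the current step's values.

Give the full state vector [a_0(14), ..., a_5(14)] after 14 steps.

Answer: [90, 160, 160, 90, 160, 160]

Derivation:
t=0: [223, 38, 106, 189, 135, 233]
t=1: [123, 96, 101, 90, 86, 118]
t=2: [95, 59, 26, 177, 147, 95]
t=3: [48, 77, 61, 25, 52, 28]
t=4: [114, 152, 132, 86, 107, 100]
t=5: [98, 47, 42, 115, 67, 33]
t=6: [51, 96, 89, 73, 113, 103]
t=7: [102, 77, 101, 124, 61, 90]
t=8: [83, 115, 129, 76, 155, 142]
t=9: [158, 84, 58, 151, 75, 53]
t=10: [91, 158, 155, 85, 151, 146]
t=11: [169, 78, 44, 169, 78, 46]
t=12: [78, 143, 128, 78, 144, 128]
t=13: [152, 81, 60, 152, 81, 60]
t=14: [90, 160, 160, 90, 160, 160]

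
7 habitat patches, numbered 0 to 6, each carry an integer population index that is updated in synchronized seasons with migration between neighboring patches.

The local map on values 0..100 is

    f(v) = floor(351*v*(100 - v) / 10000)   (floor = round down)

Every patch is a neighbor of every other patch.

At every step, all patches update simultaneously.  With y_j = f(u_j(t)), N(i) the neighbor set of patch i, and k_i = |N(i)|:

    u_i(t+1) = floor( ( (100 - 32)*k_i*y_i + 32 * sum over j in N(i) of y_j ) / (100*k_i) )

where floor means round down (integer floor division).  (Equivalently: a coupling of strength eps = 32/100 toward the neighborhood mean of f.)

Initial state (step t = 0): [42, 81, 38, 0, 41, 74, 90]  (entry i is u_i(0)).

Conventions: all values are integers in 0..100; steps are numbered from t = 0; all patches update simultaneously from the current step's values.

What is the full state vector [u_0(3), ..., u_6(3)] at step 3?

Simulating step by step:
t=0: [42, 81, 38, 0, 41, 74, 90]
t=1: [74, 55, 72, 21, 74, 63, 40]
t=2: [69, 81, 71, 63, 69, 78, 80]
t=3: [72, 59, 70, 75, 72, 62, 60]

Answer: [72, 59, 70, 75, 72, 62, 60]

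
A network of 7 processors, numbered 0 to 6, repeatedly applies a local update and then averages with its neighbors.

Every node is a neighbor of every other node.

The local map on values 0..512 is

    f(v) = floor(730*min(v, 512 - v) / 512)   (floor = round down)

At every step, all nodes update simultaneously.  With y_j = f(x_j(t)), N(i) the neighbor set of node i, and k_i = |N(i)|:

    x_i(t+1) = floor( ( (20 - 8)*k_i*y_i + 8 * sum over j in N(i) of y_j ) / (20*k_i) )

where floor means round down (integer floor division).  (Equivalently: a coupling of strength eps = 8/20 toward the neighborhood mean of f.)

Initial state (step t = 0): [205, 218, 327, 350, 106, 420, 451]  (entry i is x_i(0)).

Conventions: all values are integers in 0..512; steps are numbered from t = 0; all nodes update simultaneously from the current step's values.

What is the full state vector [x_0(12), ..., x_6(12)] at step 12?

Simulating step by step:
t=0: [205, 218, 327, 350, 106, 420, 451]
t=1: [253, 262, 237, 220, 178, 167, 143]
t=2: [329, 327, 317, 304, 272, 264, 245]
t=3: [281, 283, 291, 300, 325, 331, 328]
t=4: [312, 311, 305, 298, 279, 274, 276]
t=5: [297, 297, 302, 307, 322, 326, 324]
t=6: [296, 296, 293, 289, 277, 275, 276]
t=7: [313, 313, 316, 319, 328, 329, 329]
t=8: [277, 277, 275, 273, 266, 265, 265]
t=9: [338, 338, 339, 341, 346, 347, 347]
t=10: [245, 245, 243, 242, 238, 238, 238]
t=11: [346, 346, 344, 344, 341, 341, 341]
t=12: [237, 237, 239, 239, 241, 241, 241]

Answer: [237, 237, 239, 239, 241, 241, 241]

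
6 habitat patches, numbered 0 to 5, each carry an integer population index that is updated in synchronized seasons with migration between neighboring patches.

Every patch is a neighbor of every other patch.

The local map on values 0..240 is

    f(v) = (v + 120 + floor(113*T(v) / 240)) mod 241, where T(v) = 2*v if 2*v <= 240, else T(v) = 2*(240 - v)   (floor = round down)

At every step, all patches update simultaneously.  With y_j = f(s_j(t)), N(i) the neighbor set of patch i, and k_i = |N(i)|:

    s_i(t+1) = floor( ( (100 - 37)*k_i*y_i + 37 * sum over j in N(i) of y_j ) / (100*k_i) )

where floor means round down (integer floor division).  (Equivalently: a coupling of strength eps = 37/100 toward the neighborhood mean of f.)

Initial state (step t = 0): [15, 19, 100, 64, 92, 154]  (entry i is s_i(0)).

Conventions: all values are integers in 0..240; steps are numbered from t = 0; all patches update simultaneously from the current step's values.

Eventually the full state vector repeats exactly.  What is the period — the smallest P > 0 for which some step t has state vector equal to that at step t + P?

Answer: 5
Key observation: The state at step 16, [77, 77, 77, 77, 77, 77], reappears at step 21 — and no state repeats earlier — so the cycle the system enters has period 5.

Derivation:
t=0: [15, 19, 100, 64, 92, 154]
t=1: [123, 127, 81, 42, 72, 103]
t=2: [103, 103, 61, 152, 51, 84]
t=3: [100, 100, 189, 119, 178, 80]
t=4: [79, 79, 103, 99, 102, 57]
t=5: [56, 56, 81, 77, 81, 166]
t=6: [176, 176, 69, 65, 69, 112]
t=7: [90, 90, 32, 29, 32, 79]
t=8: [79, 79, 151, 148, 151, 67]
t=9: [48, 48, 93, 93, 93, 35]
t=10: [176, 176, 91, 91, 91, 162]
t=11: [101, 101, 68, 68, 68, 101]
t=12: [60, 60, 25, 25, 25, 60]
t=13: [220, 220, 183, 183, 183, 220]
t=14: [116, 116, 115, 115, 115, 116]
t=15: [103, 103, 102, 102, 102, 103]
t=16: [77, 77, 77, 77, 77, 77]
t=17: [28, 28, 28, 28, 28, 28]
t=18: [174, 174, 174, 174, 174, 174]
t=19: [115, 115, 115, 115, 115, 115]
t=20: [102, 102, 102, 102, 102, 102]
t=21: [77, 77, 77, 77, 77, 77]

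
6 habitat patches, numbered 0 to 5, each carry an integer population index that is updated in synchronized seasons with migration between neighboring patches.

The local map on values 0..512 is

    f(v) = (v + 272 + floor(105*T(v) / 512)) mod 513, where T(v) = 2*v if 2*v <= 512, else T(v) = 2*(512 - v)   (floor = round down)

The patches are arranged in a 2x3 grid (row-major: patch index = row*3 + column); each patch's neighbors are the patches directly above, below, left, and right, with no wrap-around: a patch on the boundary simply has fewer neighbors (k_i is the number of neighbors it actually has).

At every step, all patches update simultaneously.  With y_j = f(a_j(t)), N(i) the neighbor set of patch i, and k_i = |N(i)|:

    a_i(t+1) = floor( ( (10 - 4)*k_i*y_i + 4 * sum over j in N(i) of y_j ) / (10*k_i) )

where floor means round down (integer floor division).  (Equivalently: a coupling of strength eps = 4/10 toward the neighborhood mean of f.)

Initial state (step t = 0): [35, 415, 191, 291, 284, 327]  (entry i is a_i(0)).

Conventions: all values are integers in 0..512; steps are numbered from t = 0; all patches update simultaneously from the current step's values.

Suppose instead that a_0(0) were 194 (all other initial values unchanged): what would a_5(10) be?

Simulating step by step:
t=0: [194, 415, 191, 291, 284, 327]
t=1: [89, 153, 91, 117, 150, 129]
t=2: [422, 462, 428, 437, 473, 448]
t=3: [223, 235, 227, 228, 241, 233]
t=4: [77, 87, 82, 82, 93, 87]
t=5: [384, 392, 389, 388, 398, 394]
t=6: [196, 199, 199, 197, 201, 200]
t=7: [36, 38, 39, 37, 40, 40]
t=8: [323, 325, 326, 324, 327, 327]
t=9: [159, 160, 160, 160, 160, 161]
t=10: [496, 496, 497, 496, 497, 498]

Answer: a_5(10) = 498
Key observation: This trace re-runs the system from the modified initial state.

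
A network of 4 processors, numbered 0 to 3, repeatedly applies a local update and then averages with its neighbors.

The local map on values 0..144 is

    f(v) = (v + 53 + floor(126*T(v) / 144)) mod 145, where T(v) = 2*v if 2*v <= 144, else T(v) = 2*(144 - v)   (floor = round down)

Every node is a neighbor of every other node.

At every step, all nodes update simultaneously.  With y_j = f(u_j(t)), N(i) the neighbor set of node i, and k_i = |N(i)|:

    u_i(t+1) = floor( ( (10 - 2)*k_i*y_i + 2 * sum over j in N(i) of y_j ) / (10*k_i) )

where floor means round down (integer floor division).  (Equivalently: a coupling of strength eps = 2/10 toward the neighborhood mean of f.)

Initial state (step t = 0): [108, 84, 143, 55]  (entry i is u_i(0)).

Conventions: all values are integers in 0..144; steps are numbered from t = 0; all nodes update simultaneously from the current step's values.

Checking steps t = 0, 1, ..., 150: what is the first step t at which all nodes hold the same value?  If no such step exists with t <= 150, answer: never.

Simulating step by step:
t=0: [108, 84, 143, 55]  (not all equal)
t=1: [77, 90, 57, 62]  (not all equal)
t=2: [97, 89, 69, 79]  (not all equal)
t=3: [88, 93, 96, 98]  (not all equal)
t=4: [92, 89, 88, 86]  (not all equal)
t=5: [91, 93, 93, 94]  (not all equal)
t=6: [90, 90, 90, 89]  (not all equal)
t=7: [92, 92, 92, 92]  (all equal)

Answer: 7
Key observation: Synchronization is absorbing here: once all nodes are equal they stay equal, and step 7 is the first all-equal step.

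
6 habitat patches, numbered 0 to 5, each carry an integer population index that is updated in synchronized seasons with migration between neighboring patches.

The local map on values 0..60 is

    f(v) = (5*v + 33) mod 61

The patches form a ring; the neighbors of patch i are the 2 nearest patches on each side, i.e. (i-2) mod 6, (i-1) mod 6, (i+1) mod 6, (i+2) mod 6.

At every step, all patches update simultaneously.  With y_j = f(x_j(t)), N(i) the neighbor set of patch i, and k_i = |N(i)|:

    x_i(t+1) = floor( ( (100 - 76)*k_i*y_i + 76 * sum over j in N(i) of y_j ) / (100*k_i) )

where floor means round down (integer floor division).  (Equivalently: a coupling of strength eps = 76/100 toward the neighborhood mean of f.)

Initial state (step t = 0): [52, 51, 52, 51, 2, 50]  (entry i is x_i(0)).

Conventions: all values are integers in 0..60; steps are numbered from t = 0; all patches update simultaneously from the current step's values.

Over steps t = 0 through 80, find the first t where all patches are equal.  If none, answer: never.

Simulating step by step:
t=0: [52, 51, 52, 51, 2, 50]  (not all equal)
t=1: [45, 44, 45, 43, 44, 43]  (not all equal)
t=2: [10, 9, 10, 7, 9, 7]  (not all equal)
t=3: [17, 15, 17, 13, 15, 13]  (not all equal)
t=4: [49, 47, 49, 44, 47, 44]  (not all equal)
t=5: [25, 22, 25, 19, 22, 19]  (not all equal)
t=6: [24, 21, 24, 17, 21, 17]  (not all equal)
t=7: [30, 37, 30, 36, 37, 36]  (not all equal)
t=8: [19, 19, 19, 26, 19, 26]  (not all equal)
t=9: [12, 19, 12, 21, 19, 21]  (not all equal)
t=10: [19, 19, 19, 15, 19, 15]  (not all equal)
t=11: [13, 21, 13, 23, 21, 23]  (not all equal)
t=12: [26, 27, 26, 24, 27, 24]  (not all equal)
t=13: [41, 38, 41, 38, 38, 38]  (not all equal)
t=14: [46, 45, 46, 42, 45, 42]  (not all equal)
t=15: [24, 33, 24, 34, 33, 34]  (not all equal)
t=16: [22, 22, 22, 20, 22, 20]  (not all equal)
t=17: [19, 17, 19, 16, 17, 16]  (not all equal)
t=18: [34, 35, 34, 45, 35, 45]  (not all equal)
t=19: [20, 18, 20, 19, 18, 19]  (not all equal)
t=20: [6, 6, 6, 5, 6, 5]  (not all equal)
t=21: [12, 23, 12, 26, 23, 26]  (not all equal)
t=22: [31, 33, 31, 33, 33, 33]  (not all equal)
t=23: [10, 11, 10, 13, 11, 13]  (not all equal)
t=24: [26, 28, 26, 30, 28, 30]  (not all equal)
t=25: [37, 27, 37, 27, 27, 27]  (not all equal)
t=26: [41, 41, 41, 43, 41, 43]  (not all equal)
t=27: [45, 35, 45, 33, 35, 33]  (not all equal)
t=28: [18, 17, 18, 18, 17, 18]  (not all equal)
t=29: [22, 14, 22, 22, 14, 22]  (not all equal)
t=30: [28, 26, 28, 28, 26, 28]  (not all equal)
t=31: [47, 48, 47, 47, 48, 47]  (not all equal)
t=32: [25, 25, 25, 25, 25, 25]  (all equal)

Answer: 32
Key observation: Synchronization is absorbing here: once all patches are equal they stay equal, and step 32 is the first all-equal step.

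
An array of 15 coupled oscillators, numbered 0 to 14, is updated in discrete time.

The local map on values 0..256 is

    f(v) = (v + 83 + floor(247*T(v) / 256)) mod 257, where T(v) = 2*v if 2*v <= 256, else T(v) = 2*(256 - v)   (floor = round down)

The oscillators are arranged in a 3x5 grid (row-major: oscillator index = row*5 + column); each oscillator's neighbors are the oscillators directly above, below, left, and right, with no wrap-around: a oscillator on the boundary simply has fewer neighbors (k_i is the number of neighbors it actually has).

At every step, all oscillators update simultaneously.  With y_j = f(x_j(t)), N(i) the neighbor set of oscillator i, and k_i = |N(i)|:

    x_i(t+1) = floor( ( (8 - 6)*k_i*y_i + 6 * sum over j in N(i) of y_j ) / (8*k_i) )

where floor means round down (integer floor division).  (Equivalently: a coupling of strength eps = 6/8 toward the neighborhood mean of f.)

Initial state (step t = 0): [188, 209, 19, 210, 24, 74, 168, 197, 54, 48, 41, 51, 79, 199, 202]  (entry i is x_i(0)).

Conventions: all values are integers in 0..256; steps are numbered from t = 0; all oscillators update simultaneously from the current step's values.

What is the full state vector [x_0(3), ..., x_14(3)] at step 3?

Simulating step by step:
t=0: [188, 209, 19, 210, 24, 74, 168, 197, 54, 48, 41, 51, 79, 199, 202]
t=1: [98, 142, 130, 164, 168, 138, 141, 146, 175, 187, 153, 163, 139, 141, 166]
t=2: [170, 171, 184, 171, 158, 167, 183, 183, 167, 157, 178, 180, 182, 175, 166]
t=3: [162, 154, 154, 161, 168, 157, 154, 151, 161, 169, 157, 151, 152, 159, 165]

Answer: [162, 154, 154, 161, 168, 157, 154, 151, 161, 169, 157, 151, 152, 159, 165]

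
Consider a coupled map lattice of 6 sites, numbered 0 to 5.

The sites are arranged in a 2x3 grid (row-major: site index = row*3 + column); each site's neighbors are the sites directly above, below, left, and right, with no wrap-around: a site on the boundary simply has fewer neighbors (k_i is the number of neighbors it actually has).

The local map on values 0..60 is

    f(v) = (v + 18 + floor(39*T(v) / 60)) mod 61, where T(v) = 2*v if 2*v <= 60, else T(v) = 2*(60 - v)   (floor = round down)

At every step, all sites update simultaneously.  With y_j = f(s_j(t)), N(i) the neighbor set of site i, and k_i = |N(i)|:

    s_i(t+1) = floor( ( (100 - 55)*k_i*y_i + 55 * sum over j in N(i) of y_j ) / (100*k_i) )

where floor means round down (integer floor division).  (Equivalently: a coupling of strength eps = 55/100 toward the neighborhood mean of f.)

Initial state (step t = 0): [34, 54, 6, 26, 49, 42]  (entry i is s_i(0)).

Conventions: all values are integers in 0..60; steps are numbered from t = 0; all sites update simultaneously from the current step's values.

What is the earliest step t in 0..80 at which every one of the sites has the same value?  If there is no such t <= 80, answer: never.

Simulating step by step:
t=0: [34, 54, 6, 26, 49, 42]  (not all equal)
t=1: [20, 21, 24, 19, 19, 23]  (not all equal)
t=2: [2, 5, 9, 0, 2, 7]  (not all equal)
t=3: [22, 28, 34, 20, 24, 31]  (not all equal)
t=4: [9, 17, 23, 6, 14, 21]  (not all equal)
t=5: [41, 43, 21, 38, 39, 18]  (not all equal)
t=6: [22, 19, 24, 22, 29, 34]  (not all equal)
t=7: [5, 7, 12, 11, 16, 20]  (not all equal)
t=8: [34, 38, 30, 42, 38, 28]  (not all equal)
t=9: [23, 23, 23, 22, 22, 22]  (not all equal)
t=10: [8, 8, 8, 7, 7, 7]  (not all equal)
t=11: [35, 35, 35, 34, 34, 34]  (not all equal)
t=12: [24, 24, 24, 24, 24, 24]  (all equal)

Answer: 12
Key observation: Synchronization is absorbing here: once all sites are equal they stay equal, and step 12 is the first all-equal step.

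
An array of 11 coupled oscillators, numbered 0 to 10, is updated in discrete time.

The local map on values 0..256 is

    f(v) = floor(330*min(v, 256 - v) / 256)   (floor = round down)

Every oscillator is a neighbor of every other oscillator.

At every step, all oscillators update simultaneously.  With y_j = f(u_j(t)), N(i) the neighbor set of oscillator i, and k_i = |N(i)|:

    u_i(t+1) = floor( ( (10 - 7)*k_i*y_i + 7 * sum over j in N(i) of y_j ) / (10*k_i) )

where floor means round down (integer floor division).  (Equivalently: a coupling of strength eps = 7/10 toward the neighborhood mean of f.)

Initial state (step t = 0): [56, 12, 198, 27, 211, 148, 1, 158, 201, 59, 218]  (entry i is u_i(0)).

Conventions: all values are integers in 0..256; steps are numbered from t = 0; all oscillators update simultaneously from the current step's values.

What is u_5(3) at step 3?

Answer: u_5(3) = 106

Derivation:
t=0: [56, 12, 198, 27, 211, 148, 1, 158, 201, 59, 218]
t=1: [66, 53, 66, 57, 63, 81, 50, 78, 66, 67, 60]
t=2: [83, 79, 83, 80, 82, 87, 78, 86, 83, 83, 81]
t=3: [105, 104, 105, 104, 105, 106, 104, 106, 105, 105, 105]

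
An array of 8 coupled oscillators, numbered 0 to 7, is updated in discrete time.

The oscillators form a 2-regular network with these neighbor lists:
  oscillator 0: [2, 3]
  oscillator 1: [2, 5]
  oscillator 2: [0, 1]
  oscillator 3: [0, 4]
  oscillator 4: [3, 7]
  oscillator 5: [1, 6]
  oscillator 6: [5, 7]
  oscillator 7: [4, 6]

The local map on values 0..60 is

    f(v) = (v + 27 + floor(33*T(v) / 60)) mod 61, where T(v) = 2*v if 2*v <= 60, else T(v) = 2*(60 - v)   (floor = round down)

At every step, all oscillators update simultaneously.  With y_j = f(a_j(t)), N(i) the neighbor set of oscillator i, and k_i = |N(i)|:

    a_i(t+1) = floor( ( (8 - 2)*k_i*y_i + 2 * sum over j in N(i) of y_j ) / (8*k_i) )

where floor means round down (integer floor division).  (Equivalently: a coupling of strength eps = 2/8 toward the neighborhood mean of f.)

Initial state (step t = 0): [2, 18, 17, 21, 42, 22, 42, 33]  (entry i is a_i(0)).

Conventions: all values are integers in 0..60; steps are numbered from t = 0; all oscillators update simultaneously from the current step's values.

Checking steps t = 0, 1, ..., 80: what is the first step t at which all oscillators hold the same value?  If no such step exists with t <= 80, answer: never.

Answer: never
Key observation: The state at step 23 reappears at step 27 — the system is in a cycle of period 4 from step 23 on.  No step 0..27 is synchronized, and the cycle repeats forever, so no step up to 80 (or ever) has all oscillators equal.

Derivation:
t=0: [2, 18, 17, 21, 42, 22, 42, 33]  (not all equal)
t=1: [24, 3, 5, 14, 25, 12, 25, 27]  (not all equal)
t=2: [23, 35, 33, 46, 23, 45, 22, 21]  (not all equal)
t=3: [17, 27, 26, 23, 15, 25, 13, 10]  (not all equal)
t=4: [5, 21, 17, 17, 51, 23, 48, 50]  (not all equal)
t=5: [28, 9, 6, 8, 23, 15, 25, 26]  (not all equal)
t=6: [28, 45, 37, 37, 18, 51, 23, 19]  (not all equal)
t=7: [25, 27, 27, 24, 6, 24, 14, 5]  (not all equal)
t=8: [18, 21, 21, 19, 35, 21, 48, 39]  (not all equal)
t=9: [4, 10, 9, 7, 25, 12, 25, 27]  (not all equal)
t=10: [37, 48, 44, 37, 21, 47, 22, 21]  (not all equal)
t=11: [27, 27, 27, 25, 12, 25, 13, 10]  (not all equal)
t=12: [21, 21, 22, 22, 47, 23, 48, 49]  (not all equal)
t=13: [10, 10, 11, 13, 25, 15, 25, 27]  (not all equal)
t=14: [49, 49, 49, 48, 23, 51, 23, 21]  (not all equal)
t=15: [27, 26, 27, 25, 15, 24, 15, 11]  (not all equal)
t=16: [21, 19, 21, 23, 52, 21, 51, 52]  (not all equal)
t=17: [10, 6, 9, 15, 24, 11, 24, 26]  (not all equal)
t=18: [48, 41, 44, 51, 21, 44, 20, 19]  (not all equal)
t=19: [26, 27, 27, 24, 11, 24, 10, 6]  (not all equal)
t=20: [19, 21, 21, 20, 44, 20, 42, 41]  (not all equal)
t=21: [6, 9, 9, 10, 24, 10, 24, 27]  (not all equal)
t=22: [40, 45, 44, 42, 20, 43, 20, 20]  (not all equal)
t=23: [27, 27, 27, 24, 10, 24, 10, 8]  (not all equal)
t=24: [21, 21, 22, 20, 43, 20, 43, 44]  (not all equal)
t=25: [10, 10, 11, 10, 24, 10, 24, 27]  (not all equal)
t=26: [48, 48, 49, 44, 20, 44, 20, 20]  (not all equal)
t=27: [27, 27, 27, 24, 10, 24, 10, 8]  (not all equal)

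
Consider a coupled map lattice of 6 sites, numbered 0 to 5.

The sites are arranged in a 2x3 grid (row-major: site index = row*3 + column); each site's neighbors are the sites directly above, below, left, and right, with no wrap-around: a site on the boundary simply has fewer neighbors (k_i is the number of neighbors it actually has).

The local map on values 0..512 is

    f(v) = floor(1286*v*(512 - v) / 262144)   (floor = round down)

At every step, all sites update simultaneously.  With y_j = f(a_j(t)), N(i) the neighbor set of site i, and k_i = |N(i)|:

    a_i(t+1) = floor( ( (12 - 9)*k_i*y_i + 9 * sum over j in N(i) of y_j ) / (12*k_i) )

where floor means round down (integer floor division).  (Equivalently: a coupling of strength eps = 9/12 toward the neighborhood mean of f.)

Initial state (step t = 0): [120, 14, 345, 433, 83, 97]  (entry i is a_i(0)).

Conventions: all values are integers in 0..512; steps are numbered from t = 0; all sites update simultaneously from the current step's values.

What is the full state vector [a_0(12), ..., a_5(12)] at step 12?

Simulating step by step:
t=0: [120, 14, 345, 433, 83, 97]
t=1: [132, 180, 157, 193, 143, 220]
t=2: [284, 267, 296, 264, 292, 277]
t=3: [319, 316, 317, 317, 318, 315]
t=4: [302, 302, 303, 302, 303, 302]
t=5: [311, 310, 310, 310, 310, 310]
t=6: [306, 306, 307, 306, 307, 307]
t=7: [309, 308, 308, 308, 308, 308]
t=8: [307, 307, 308, 307, 308, 308]
t=9: [308, 308, 308, 308, 308, 308]
t=10: [308, 308, 308, 308, 308, 308]
t=11: [308, 308, 308, 308, 308, 308]
t=12: [308, 308, 308, 308, 308, 308]

Answer: [308, 308, 308, 308, 308, 308]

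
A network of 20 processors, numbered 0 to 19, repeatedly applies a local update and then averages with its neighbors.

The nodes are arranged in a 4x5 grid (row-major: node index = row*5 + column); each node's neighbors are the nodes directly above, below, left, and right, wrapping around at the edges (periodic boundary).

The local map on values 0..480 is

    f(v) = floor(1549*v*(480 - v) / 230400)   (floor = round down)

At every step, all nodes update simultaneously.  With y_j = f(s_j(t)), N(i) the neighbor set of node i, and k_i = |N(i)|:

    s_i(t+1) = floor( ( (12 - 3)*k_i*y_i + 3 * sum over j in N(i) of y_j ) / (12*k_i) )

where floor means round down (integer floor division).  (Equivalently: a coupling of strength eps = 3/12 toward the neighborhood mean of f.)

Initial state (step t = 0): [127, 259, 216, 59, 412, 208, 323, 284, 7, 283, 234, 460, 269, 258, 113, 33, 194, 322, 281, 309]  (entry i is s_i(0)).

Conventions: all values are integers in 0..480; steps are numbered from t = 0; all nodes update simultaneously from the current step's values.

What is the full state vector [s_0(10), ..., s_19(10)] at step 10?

Simulating step by step:
t=0: [127, 259, 216, 59, 412, 208, 323, 284, 7, 283, 234, 460, 269, 258, 113, 33, 194, 322, 281, 309]
t=1: [291, 375, 366, 185, 215, 372, 329, 350, 97, 334, 341, 138, 358, 354, 302, 162, 335, 351, 359, 325]
t=2: [355, 279, 287, 349, 374, 286, 322, 300, 267, 324, 319, 317, 296, 298, 350, 343, 321, 302, 300, 339]
t=3: [306, 367, 367, 316, 278, 362, 347, 363, 372, 337, 342, 347, 364, 361, 314, 317, 344, 361, 356, 318]
t=4: [348, 287, 283, 337, 368, 296, 305, 285, 280, 322, 318, 309, 285, 290, 342, 343, 311, 289, 301, 345]
t=5: [314, 366, 370, 329, 288, 359, 360, 372, 370, 340, 344, 355, 371, 366, 323, 318, 353, 369, 357, 314]
t=6: [343, 285, 277, 325, 362, 298, 288, 271, 279, 319, 315, 297, 273, 283, 334, 341, 300, 277, 298, 347]
t=7: [320, 368, 375, 341, 297, 359, 370, 379, 372, 343, 347, 365, 377, 370, 331, 322, 361, 376, 360, 313]
t=8: [337, 280, 267, 312, 356, 296, 274, 259, 275, 314, 310, 282, 262, 276, 326, 337, 288, 265, 292, 346]
t=9: [327, 372, 379, 353, 305, 362, 378, 383, 375, 348, 353, 374, 382, 375, 339, 327, 369, 381, 365, 316]
t=10: [330, 272, 259, 298, 349, 290, 261, 251, 268, 307, 301, 267, 252, 267, 317, 330, 276, 256, 284, 342]

Answer: [330, 272, 259, 298, 349, 290, 261, 251, 268, 307, 301, 267, 252, 267, 317, 330, 276, 256, 284, 342]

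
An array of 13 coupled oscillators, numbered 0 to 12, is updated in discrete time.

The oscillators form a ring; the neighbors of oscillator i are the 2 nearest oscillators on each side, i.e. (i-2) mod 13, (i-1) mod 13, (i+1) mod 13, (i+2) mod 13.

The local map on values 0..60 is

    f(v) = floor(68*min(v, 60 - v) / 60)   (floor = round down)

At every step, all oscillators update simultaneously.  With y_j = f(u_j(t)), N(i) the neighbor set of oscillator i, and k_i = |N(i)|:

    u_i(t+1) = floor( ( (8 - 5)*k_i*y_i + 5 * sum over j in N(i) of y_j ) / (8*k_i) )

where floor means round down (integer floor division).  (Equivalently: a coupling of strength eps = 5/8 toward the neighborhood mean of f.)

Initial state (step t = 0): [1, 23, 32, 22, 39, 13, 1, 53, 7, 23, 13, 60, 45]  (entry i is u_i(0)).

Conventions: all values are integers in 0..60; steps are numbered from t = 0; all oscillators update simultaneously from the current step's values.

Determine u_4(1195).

Simulating step by step:
t=0: [1, 23, 32, 22, 39, 13, 1, 53, 7, 23, 13, 60, 45]
t=1: [11, 21, 23, 23, 19, 13, 8, 10, 10, 14, 13, 9, 12]
t=2: [15, 20, 22, 22, 19, 15, 12, 11, 11, 12, 12, 12, 14]
t=3: [17, 20, 22, 22, 20, 17, 14, 13, 12, 12, 13, 13, 15]
t=4: [19, 21, 22, 22, 21, 18, 16, 14, 13, 13, 14, 15, 17]
t=5: [20, 22, 23, 23, 22, 20, 18, 15, 14, 14, 15, 17, 19]
t=6: [22, 23, 24, 24, 23, 21, 19, 17, 16, 16, 17, 18, 20]
t=7: [23, 25, 26, 26, 25, 23, 21, 19, 18, 18, 19, 20, 22]
t=8: [25, 27, 28, 28, 27, 25, 23, 21, 20, 20, 21, 22, 24]
t=9: [28, 29, 30, 30, 29, 27, 25, 23, 22, 22, 23, 24, 26]
t=10: [30, 32, 32, 32, 31, 30, 28, 26, 25, 25, 26, 27, 29]
t=11: [32, 31, 31, 31, 31, 31, 30, 29, 28, 28, 29, 30, 31]
t=12: [31, 31, 31, 32, 32, 32, 32, 32, 31, 31, 32, 32, 32]
t=13: [31, 31, 31, 31, 31, 31, 31, 31, 31, 31, 31, 31, 31]
t=14: [32, 32, 32, 32, 32, 32, 32, 32, 32, 32, 32, 32, 32]
t=15: [31, 31, 31, 31, 31, 31, 31, 31, 31, 31, 31, 31, 31]

Answer: u_4(1195) = 31
Key observation: The state at step 13, [31, 31, 31, 31, 31, 31, 31, 31, 31, 31, 31, 31, 31], reappears at step 15: the system is in a cycle of period 2 from step 13 on.  Therefore the state at step 1195 equals the state at step 13 + ((1195 - 13) mod 2) = 13, which is [31, 31, 31, 31, 31, 31, 31, 31, 31, 31, 31, 31, 31].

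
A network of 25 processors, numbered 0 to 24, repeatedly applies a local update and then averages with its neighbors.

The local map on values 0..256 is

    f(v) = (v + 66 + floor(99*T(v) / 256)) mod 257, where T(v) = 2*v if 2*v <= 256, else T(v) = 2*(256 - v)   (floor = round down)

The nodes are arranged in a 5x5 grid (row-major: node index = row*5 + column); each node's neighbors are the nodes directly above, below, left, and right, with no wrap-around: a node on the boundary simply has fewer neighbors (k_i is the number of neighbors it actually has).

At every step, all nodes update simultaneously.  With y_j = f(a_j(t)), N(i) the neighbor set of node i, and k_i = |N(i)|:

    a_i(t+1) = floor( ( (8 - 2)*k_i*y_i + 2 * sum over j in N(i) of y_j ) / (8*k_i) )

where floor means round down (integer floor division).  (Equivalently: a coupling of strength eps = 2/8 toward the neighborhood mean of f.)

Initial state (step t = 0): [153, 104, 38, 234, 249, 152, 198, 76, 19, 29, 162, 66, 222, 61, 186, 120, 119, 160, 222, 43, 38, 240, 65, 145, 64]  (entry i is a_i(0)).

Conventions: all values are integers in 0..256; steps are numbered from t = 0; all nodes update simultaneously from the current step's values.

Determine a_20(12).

Answer: a_20(12) = 122

Derivation:
t=0: [153, 104, 38, 234, 249, 152, 198, 76, 19, 29, 162, 66, 222, 61, 186, 120, 119, 160, 222, 43, 38, 240, 65, 145, 64]
t=1: [67, 206, 142, 69, 69, 42, 80, 171, 108, 105, 52, 147, 80, 146, 72, 32, 34, 51, 67, 130, 110, 73, 147, 64, 156]
t=2: [162, 75, 53, 159, 196, 150, 172, 62, 32, 220, 143, 73, 172, 66, 172, 115, 126, 151, 163, 61, 42, 160, 74, 156, 58]
t=3: [62, 169, 154, 59, 50, 40, 71, 154, 120, 60, 49, 156, 70, 153, 68, 26, 42, 50, 59, 151, 111, 63, 158, 65, 153]
t=4: [153, 67, 52, 145, 158, 145, 159, 58, 42, 159, 138, 73, 159, 66, 160, 108, 135, 149, 153, 63, 39, 148, 74, 156, 58]
t=5: [58, 158, 151, 57, 41, 39, 68, 150, 132, 51, 48, 156, 68, 153, 65, 17, 44, 49, 58, 153, 106, 60, 157, 65, 153]
t=6: [148, 64, 51, 143, 143, 143, 155, 58, 52, 146, 136, 73, 156, 66, 155, 117, 136, 147, 151, 63, 223, 165, 73, 156, 58]
t=7: [57, 154, 149, 58, 39, 39, 67, 150, 145, 49, 48, 156, 68, 154, 64, 22, 46, 49, 58, 153, 50, 57, 156, 65, 153]
t=8: [147, 63, 50, 143, 141, 143, 154, 58, 54, 143, 136, 73, 156, 66, 153, 116, 139, 147, 151, 63, 149, 153, 73, 156, 58]
t=9: [57, 152, 147, 58, 38, 39, 66, 150, 147, 49, 48, 156, 68, 155, 64, 20, 46, 49, 58, 153, 36, 53, 156, 65, 153]
t=10: [147, 63, 50, 143, 139, 143, 153, 58, 55, 143, 136, 73, 156, 67, 153, 111, 138, 147, 152, 63, 129, 145, 72, 156, 58]
t=11: [57, 152, 147, 58, 38, 39, 66, 151, 149, 49, 47, 156, 68, 155, 64, 13, 45, 49, 58, 153, 32, 51, 154, 65, 153]
t=12: [147, 63, 50, 143, 139, 142, 153, 58, 55, 143, 133, 72, 156, 67, 153, 101, 136, 147, 152, 63, 122, 142, 71, 156, 58]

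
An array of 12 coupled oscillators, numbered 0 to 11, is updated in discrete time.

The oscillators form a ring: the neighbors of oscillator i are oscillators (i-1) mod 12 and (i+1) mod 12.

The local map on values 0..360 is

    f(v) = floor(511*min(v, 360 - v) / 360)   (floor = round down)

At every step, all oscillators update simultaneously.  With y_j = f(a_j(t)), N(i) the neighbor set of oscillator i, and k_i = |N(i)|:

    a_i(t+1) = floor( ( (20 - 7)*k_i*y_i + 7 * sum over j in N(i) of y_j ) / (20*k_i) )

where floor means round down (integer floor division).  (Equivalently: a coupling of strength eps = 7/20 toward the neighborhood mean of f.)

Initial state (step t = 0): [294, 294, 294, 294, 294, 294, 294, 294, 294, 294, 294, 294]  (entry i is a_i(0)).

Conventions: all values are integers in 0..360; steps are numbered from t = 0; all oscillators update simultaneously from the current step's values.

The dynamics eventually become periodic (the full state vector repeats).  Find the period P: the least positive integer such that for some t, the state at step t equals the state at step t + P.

Answer: 20
Key observation: The state at step 3, [187, 187, 187, 187, 187, 187, 187, 187, 187, 187, 187, 187], reappears at step 23 — and no state repeats earlier — so the cycle the system enters has period 20.

Derivation:
t=0: [294, 294, 294, 294, 294, 294, 294, 294, 294, 294, 294, 294]
t=1: [93, 93, 93, 93, 93, 93, 93, 93, 93, 93, 93, 93]
t=2: [132, 132, 132, 132, 132, 132, 132, 132, 132, 132, 132, 132]
t=3: [187, 187, 187, 187, 187, 187, 187, 187, 187, 187, 187, 187]
t=4: [245, 245, 245, 245, 245, 245, 245, 245, 245, 245, 245, 245]
t=5: [163, 163, 163, 163, 163, 163, 163, 163, 163, 163, 163, 163]
t=6: [231, 231, 231, 231, 231, 231, 231, 231, 231, 231, 231, 231]
t=7: [183, 183, 183, 183, 183, 183, 183, 183, 183, 183, 183, 183]
t=8: [251, 251, 251, 251, 251, 251, 251, 251, 251, 251, 251, 251]
t=9: [154, 154, 154, 154, 154, 154, 154, 154, 154, 154, 154, 154]
t=10: [218, 218, 218, 218, 218, 218, 218, 218, 218, 218, 218, 218]
t=11: [201, 201, 201, 201, 201, 201, 201, 201, 201, 201, 201, 201]
t=12: [225, 225, 225, 225, 225, 225, 225, 225, 225, 225, 225, 225]
t=13: [191, 191, 191, 191, 191, 191, 191, 191, 191, 191, 191, 191]
t=14: [239, 239, 239, 239, 239, 239, 239, 239, 239, 239, 239, 239]
t=15: [171, 171, 171, 171, 171, 171, 171, 171, 171, 171, 171, 171]
t=16: [242, 242, 242, 242, 242, 242, 242, 242, 242, 242, 242, 242]
t=17: [167, 167, 167, 167, 167, 167, 167, 167, 167, 167, 167, 167]
t=18: [237, 237, 237, 237, 237, 237, 237, 237, 237, 237, 237, 237]
t=19: [174, 174, 174, 174, 174, 174, 174, 174, 174, 174, 174, 174]
t=20: [246, 246, 246, 246, 246, 246, 246, 246, 246, 246, 246, 246]
t=21: [161, 161, 161, 161, 161, 161, 161, 161, 161, 161, 161, 161]
t=22: [228, 228, 228, 228, 228, 228, 228, 228, 228, 228, 228, 228]
t=23: [187, 187, 187, 187, 187, 187, 187, 187, 187, 187, 187, 187]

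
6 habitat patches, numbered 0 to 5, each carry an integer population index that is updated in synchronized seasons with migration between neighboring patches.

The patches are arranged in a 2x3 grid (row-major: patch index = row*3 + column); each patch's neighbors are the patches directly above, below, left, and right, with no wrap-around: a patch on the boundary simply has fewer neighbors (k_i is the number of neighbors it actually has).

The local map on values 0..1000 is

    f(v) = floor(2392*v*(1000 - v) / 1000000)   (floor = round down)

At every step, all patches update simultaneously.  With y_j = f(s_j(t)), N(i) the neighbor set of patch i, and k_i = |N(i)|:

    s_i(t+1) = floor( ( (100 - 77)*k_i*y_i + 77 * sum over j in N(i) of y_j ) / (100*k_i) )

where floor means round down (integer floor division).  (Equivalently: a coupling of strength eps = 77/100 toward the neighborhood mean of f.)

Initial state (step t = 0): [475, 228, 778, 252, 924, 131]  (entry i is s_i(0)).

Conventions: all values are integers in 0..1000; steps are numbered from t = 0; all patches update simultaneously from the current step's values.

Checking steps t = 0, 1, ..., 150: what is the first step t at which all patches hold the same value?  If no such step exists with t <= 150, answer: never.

Answer: 5
Key observation: Synchronization is absorbing here: once all patches are equal they stay equal, and step 5 is the first all-equal step.

Derivation:
t=0: [475, 228, 778, 252, 924, 131]  (not all equal)
t=1: [472, 398, 361, 397, 331, 285]  (not all equal)
t=2: [577, 561, 534, 564, 540, 527]  (not all equal)
t=3: [587, 590, 593, 588, 591, 594]  (not all equal)
t=4: [578, 578, 577, 578, 577, 577]  (not all equal)
t=5: [583, 583, 583, 583, 583, 583]  (all equal)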